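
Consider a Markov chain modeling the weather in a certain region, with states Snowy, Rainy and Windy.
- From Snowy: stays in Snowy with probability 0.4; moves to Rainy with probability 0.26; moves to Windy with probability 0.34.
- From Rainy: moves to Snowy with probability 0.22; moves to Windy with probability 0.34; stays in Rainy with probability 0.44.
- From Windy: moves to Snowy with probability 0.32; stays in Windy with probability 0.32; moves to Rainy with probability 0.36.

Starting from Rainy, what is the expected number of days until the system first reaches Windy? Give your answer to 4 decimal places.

Let t(s) be the expected number of days to first reach Windy from state s, with t(Windy) = 0. Conditioning on the first day:
t(Snowy) = 1 + 0.4·t(Snowy) + 0.26·t(Rainy)
t(Rainy) = 1 + 0.22·t(Snowy) + 0.44·t(Rainy)
Solving: t(Snowy) = 2.9412, t(Rainy) = 2.9412.
Expected days from Rainy to Windy: 2.9412.

2.9412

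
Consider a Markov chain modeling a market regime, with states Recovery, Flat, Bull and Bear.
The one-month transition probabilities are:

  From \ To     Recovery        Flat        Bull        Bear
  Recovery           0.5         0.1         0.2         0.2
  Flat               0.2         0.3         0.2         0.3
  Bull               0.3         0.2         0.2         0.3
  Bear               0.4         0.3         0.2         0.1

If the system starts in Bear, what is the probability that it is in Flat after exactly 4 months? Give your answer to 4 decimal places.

Propagate the distribution vector 4 months from Bear.
After 0 months: (0.0000, 0.0000, 0.0000, 1.0000)
After 1 month: (0.4000, 0.3000, 0.2000, 0.1000)
After 2 months: (0.3600, 0.2000, 0.2000, 0.2400)
After 3 months: (0.3760, 0.2080, 0.2000, 0.2160)
After 4 months: (0.3760, 0.2048, 0.2000, 0.2192)
P(in Flat after 4 months) = 0.2048

0.2048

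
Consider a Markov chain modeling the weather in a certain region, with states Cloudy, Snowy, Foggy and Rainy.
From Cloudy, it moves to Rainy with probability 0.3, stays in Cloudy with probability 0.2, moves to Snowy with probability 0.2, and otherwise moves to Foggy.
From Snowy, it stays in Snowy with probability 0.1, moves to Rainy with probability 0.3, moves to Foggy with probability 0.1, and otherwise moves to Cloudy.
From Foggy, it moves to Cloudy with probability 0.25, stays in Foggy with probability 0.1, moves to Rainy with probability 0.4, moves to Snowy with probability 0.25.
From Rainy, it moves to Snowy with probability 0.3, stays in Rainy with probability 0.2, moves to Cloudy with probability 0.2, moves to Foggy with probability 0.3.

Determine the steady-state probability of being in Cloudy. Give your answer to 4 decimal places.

0.2761

Let the stationary distribution be π with π = πP and π_1 + π_2 + π_3 + π_4 = 1.
π_1 = 0.2·π_1 + 0.5·π_2 + 0.25·π_3 + 0.2·π_4
π_2 = 0.2·π_1 + 0.1·π_2 + 0.25·π_3 + 0.3·π_4
π_3 = 0.3·π_1 + 0.1·π_2 + 0.1·π_3 + 0.3·π_4
Solving with the normalization constraint gives π = (0.2761, 0.2181, 0.2137, 0.2922).
So the stationary probability of Cloudy is 0.2761.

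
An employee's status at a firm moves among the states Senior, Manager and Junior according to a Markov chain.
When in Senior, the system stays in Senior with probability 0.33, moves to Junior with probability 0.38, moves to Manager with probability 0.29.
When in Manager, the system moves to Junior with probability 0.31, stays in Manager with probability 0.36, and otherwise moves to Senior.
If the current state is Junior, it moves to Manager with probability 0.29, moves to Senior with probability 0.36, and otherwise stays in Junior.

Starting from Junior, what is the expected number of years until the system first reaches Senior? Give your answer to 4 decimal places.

Let t(s) be the expected number of years to first reach Senior from state s, with t(Senior) = 0. Conditioning on the first year:
t(Manager) = 1 + 0.36·t(Manager) + 0.31·t(Junior)
t(Junior) = 1 + 0.29·t(Manager) + 0.35·t(Junior)
Solving: t(Manager) = 2.9439, t(Junior) = 2.8519.
Expected years from Junior to Senior: 2.8519.

2.8519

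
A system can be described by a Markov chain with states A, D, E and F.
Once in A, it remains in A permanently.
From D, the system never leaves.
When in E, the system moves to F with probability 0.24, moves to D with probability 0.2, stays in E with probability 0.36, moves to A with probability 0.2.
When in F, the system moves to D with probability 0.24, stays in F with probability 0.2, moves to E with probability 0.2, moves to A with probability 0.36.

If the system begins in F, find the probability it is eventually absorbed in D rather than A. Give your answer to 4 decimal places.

0.4172

Let h(s) be the probability of absorption at D starting from transient state s. Then h(D) = 1 and h(A) = 0. By first-step analysis:
h(E) = 0.2·0 + 0.2·1 + 0.36·h(E) + 0.24·h(F)
h(F) = 0.36·0 + 0.24·1 + 0.2·h(E) + 0.2·h(F)
Solving: h(E) = 0.4690, h(F) = 0.4172.
Starting from F, the probability is 0.4172.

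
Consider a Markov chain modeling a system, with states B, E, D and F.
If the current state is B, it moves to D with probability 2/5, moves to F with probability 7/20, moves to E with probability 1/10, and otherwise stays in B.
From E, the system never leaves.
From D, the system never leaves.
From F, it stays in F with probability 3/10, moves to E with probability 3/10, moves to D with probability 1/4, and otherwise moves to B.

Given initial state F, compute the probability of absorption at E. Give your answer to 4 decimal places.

Let h(s) be the probability of absorption at E starting from transient state s. Then h(E) = 1 and h(D) = 0. By first-step analysis:
h(B) = 0.15·h(B) + 0.1·1 + 0.4·0 + 0.35·h(F)
h(F) = 0.15·h(B) + 0.3·1 + 0.25·0 + 0.3·h(F)
Solving: h(B) = 0.3226, h(F) = 0.4977.
Starting from F, the probability is 0.4977.

0.4977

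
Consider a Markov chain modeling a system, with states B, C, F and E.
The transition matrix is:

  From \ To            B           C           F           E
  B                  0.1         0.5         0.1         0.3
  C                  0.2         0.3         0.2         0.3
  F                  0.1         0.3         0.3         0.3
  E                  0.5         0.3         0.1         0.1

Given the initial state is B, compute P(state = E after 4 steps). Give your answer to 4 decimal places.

0.2496

Propagate the distribution vector 4 steps from B.
After 0 steps: (1.0000, 0.0000, 0.0000, 0.0000)
After 1 step: (0.1000, 0.5000, 0.1000, 0.3000)
After 2 steps: (0.2700, 0.3200, 0.1700, 0.2400)
After 3 steps: (0.2280, 0.3540, 0.1660, 0.2520)
After 4 steps: (0.2362, 0.3456, 0.1686, 0.2496)
P(in E after 4 steps) = 0.2496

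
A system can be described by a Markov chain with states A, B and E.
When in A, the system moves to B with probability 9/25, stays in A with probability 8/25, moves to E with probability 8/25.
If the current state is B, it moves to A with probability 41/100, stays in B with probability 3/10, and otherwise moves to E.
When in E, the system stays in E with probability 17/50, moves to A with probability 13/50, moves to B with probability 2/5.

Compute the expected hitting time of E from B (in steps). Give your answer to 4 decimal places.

Let t(s) be the expected number of steps to first reach E from state s, with t(E) = 0. Conditioning on the first step:
t(A) = 1 + 0.32·t(A) + 0.36·t(B)
t(B) = 1 + 0.41·t(A) + 0.3·t(B)
Solving: t(A) = 3.2278, t(B) = 3.3191.
Expected steps from B to E: 3.3191.

3.3191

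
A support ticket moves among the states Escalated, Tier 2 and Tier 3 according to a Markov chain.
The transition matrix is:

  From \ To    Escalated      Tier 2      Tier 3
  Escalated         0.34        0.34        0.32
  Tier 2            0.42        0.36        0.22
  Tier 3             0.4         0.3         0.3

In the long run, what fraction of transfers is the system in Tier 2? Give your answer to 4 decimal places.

0.3355

Let the stationary distribution be π with π = πP and π_1 + π_2 + π_3 = 1.
π_1 = 0.34·π_1 + 0.42·π_2 + 0.4·π_3
π_2 = 0.34·π_1 + 0.36·π_2 + 0.3·π_3
Solving with the normalization constraint gives π = (0.3837, 0.3355, 0.2808).
So the stationary probability of Tier 2 is 0.3355.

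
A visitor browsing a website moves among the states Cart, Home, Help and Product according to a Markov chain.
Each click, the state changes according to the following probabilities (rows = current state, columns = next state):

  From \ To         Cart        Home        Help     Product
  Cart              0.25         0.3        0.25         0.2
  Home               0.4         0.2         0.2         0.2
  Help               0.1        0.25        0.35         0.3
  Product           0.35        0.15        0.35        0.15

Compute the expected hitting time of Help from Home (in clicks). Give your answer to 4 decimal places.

4.0725

Let t(s) be the expected number of clicks to first reach Help from state s, with t(Help) = 0. Conditioning on the first click:
t(Cart) = 1 + 0.25·t(Cart) + 0.3·t(Home) + 0.2·t(Product)
t(Home) = 1 + 0.4·t(Cart) + 0.2·t(Home) + 0.2·t(Product)
t(Product) = 1 + 0.35·t(Cart) + 0.15·t(Home) + 0.15·t(Product)
Solving: t(Cart) = 3.8954, t(Home) = 4.0725, t(Product) = 3.4992.
Expected clicks from Home to Help: 4.0725.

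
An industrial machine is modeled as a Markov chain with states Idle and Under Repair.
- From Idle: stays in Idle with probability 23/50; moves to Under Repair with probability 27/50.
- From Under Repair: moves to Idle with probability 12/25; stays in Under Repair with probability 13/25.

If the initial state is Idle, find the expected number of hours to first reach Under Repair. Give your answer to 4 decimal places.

1.8519

Let t(s) be the expected number of hours to first reach Under Repair from state s, with t(Under Repair) = 0. Conditioning on the first hour:
t(Idle) = 1 + 0.46·t(Idle)
Solving: t(Idle) = 1.8519.
Expected hours from Idle to Under Repair: 1.8519.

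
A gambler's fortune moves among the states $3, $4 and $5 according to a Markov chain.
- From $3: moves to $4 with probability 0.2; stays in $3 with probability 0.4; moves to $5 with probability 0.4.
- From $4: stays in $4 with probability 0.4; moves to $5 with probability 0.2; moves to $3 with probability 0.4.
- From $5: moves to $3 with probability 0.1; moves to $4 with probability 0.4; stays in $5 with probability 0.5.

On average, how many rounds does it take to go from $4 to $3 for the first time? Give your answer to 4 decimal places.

Let t(s) be the expected number of rounds to first reach $3 from state s, with t($3) = 0. Conditioning on the first round:
t($4) = 1 + 0.4·t($4) + 0.2·t($5)
t($5) = 1 + 0.4·t($4) + 0.5·t($5)
Solving: t($4) = 3.1818, t($5) = 4.5455.
Expected rounds from $4 to $3: 3.1818.

3.1818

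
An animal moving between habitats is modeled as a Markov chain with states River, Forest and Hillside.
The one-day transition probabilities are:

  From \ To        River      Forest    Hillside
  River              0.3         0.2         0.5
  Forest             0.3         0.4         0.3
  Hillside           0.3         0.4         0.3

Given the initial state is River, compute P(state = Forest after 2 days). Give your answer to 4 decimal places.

Sum over the intermediate state after 1 day:
P = P(River→River)·P(River→Forest) + P(River→Forest)·P(Forest→Forest) + P(River→Hillside)·P(Hillside→Forest)
  = 0.3×0.2 + 0.2×0.4 + 0.5×0.4
  = 0.0600 + 0.0800 + 0.2000 = 0.3400

0.3400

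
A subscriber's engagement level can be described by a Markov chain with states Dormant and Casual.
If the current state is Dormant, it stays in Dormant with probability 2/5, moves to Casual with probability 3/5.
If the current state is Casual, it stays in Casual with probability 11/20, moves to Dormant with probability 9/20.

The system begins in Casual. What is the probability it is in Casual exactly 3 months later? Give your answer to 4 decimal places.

0.5714

Propagate the distribution vector 3 months from Casual.
After 0 months: (0.0000, 1.0000)
After 1 month: (0.4500, 0.5500)
After 2 months: (0.4275, 0.5725)
After 3 months: (0.4286, 0.5714)
P(in Casual after 3 months) = 0.5714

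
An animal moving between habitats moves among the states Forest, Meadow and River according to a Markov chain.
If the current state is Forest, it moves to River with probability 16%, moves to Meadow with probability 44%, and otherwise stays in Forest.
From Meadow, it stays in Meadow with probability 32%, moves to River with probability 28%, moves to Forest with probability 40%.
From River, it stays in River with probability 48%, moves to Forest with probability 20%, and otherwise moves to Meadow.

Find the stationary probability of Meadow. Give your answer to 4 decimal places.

Let the stationary distribution be π with π = πP and π_1 + π_2 + π_3 = 1.
π_1 = 0.4·π_1 + 0.4·π_2 + 0.2·π_3
π_2 = 0.44·π_1 + 0.32·π_2 + 0.32·π_3
Solving with the normalization constraint gives π = (0.3402, 0.3608, 0.2990).
So the stationary probability of Meadow is 0.3608.

0.3608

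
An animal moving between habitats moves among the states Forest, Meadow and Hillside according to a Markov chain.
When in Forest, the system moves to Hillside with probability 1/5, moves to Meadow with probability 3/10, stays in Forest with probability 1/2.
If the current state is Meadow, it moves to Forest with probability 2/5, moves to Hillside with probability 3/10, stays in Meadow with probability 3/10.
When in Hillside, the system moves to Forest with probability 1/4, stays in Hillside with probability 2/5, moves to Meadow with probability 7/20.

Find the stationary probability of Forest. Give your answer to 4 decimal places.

0.3962

Let the stationary distribution be π with π = πP and π_1 + π_2 + π_3 = 1.
π_1 = 0.5·π_1 + 0.4·π_2 + 0.25·π_3
π_2 = 0.3·π_1 + 0.3·π_2 + 0.35·π_3
Solving with the normalization constraint gives π = (0.3962, 0.3145, 0.2893).
So the stationary probability of Forest is 0.3962.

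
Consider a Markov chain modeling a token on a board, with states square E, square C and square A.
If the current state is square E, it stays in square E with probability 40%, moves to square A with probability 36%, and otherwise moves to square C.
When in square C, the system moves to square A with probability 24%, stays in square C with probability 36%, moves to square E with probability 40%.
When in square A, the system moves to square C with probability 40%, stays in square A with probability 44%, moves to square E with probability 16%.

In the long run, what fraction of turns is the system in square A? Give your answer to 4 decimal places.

0.3475

Let the stationary distribution be π with π = πP and π_1 + π_2 + π_3 = 1.
π_1 = 0.4·π_1 + 0.4·π_2 + 0.16·π_3
π_2 = 0.24·π_1 + 0.36·π_2 + 0.4·π_3
Solving with the normalization constraint gives π = (0.3166, 0.3359, 0.3475).
So the stationary probability of square A is 0.3475.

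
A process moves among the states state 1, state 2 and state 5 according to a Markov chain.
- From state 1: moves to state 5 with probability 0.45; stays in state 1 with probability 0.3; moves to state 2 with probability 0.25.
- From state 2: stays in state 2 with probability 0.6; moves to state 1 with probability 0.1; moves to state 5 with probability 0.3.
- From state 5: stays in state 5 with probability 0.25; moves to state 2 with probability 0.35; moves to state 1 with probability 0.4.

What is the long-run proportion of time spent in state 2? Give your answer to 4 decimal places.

0.4340

Let the stationary distribution be π with π = πP and π_1 + π_2 + π_3 = 1.
π_1 = 0.3·π_1 + 0.1·π_2 + 0.4·π_3
π_2 = 0.25·π_1 + 0.6·π_2 + 0.35·π_3
Solving with the normalization constraint gives π = (0.2453, 0.4340, 0.3208).
So the stationary probability of state 2 is 0.4340.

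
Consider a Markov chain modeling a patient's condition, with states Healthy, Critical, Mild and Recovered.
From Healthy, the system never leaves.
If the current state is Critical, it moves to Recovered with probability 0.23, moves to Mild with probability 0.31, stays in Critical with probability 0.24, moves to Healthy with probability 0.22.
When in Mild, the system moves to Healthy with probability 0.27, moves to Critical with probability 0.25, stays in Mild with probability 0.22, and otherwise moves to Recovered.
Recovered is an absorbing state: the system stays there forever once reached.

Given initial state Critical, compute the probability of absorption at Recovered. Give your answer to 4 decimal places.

0.5046

Let h(s) be the probability of absorption at Recovered starting from transient state s. Then h(Recovered) = 1 and h(Healthy) = 0. By first-step analysis:
h(Critical) = 0.22·0 + 0.24·h(Critical) + 0.31·h(Mild) + 0.23·1
h(Mild) = 0.27·0 + 0.25·h(Critical) + 0.22·h(Mild) + 0.26·1
Solving: h(Critical) = 0.5046, h(Mild) = 0.4951.
Starting from Critical, the probability is 0.5046.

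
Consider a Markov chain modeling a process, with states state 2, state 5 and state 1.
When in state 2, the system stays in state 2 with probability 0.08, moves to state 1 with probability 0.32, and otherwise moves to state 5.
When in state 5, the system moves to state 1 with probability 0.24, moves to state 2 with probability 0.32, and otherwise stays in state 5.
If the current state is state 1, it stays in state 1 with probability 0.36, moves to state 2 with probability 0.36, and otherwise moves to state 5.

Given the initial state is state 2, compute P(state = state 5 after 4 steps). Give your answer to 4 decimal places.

Propagate the distribution vector 4 steps from state 2.
After 0 steps: (1.0000, 0.0000, 0.0000)
After 1 step: (0.0800, 0.6000, 0.3200)
After 2 steps: (0.3136, 0.4016, 0.2848)
After 3 steps: (0.2561, 0.4446, 0.2993)
After 4 steps: (0.2705, 0.4331, 0.2964)
P(in state 5 after 4 steps) = 0.4331

0.4331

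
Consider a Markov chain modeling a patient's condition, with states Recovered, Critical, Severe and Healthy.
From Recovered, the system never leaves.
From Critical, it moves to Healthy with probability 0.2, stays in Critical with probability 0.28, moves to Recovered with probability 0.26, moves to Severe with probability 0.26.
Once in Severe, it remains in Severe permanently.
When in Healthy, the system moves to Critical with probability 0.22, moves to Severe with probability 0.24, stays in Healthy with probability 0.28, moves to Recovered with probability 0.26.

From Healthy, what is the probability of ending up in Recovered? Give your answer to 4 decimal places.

0.5152

Let h(s) be the probability of absorption at Recovered starting from transient state s. Then h(Recovered) = 1 and h(Severe) = 0. By first-step analysis:
h(Critical) = 0.26·1 + 0.28·h(Critical) + 0.26·0 + 0.2·h(Healthy)
h(Healthy) = 0.26·1 + 0.22·h(Critical) + 0.24·0 + 0.28·h(Healthy)
Solving: h(Critical) = 0.5042, h(Healthy) = 0.5152.
Starting from Healthy, the probability is 0.5152.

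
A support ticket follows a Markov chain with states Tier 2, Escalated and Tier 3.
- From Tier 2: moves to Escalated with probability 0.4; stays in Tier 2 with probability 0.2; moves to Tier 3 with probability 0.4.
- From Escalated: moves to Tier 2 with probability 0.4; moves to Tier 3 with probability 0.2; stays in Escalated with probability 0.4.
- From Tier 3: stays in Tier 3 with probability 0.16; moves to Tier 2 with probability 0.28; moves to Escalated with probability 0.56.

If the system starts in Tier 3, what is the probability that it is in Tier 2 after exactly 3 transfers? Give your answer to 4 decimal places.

Propagate the distribution vector 3 transfers from Tier 3.
After 0 transfers: (0.0000, 0.0000, 1.0000)
After 1 transfer: (0.2800, 0.5600, 0.1600)
After 2 transfers: (0.3248, 0.4256, 0.2496)
After 3 transfers: (0.3051, 0.4399, 0.2550)
P(in Tier 2 after 3 transfers) = 0.3051

0.3051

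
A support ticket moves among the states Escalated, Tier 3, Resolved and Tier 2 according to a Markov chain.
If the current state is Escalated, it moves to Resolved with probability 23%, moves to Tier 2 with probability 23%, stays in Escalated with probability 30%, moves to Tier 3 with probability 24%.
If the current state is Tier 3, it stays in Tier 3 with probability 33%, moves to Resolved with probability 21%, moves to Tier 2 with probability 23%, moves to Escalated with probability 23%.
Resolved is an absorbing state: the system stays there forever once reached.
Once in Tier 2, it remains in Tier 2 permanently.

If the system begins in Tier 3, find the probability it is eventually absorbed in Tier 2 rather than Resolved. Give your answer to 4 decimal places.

0.5169

Let h(s) be the probability of absorption at Tier 2 starting from transient state s. Then h(Tier 2) = 1 and h(Resolved) = 0. By first-step analysis:
h(Escalated) = 0.3·h(Escalated) + 0.24·h(Tier 3) + 0.23·0 + 0.23·1
h(Tier 3) = 0.23·h(Escalated) + 0.33·h(Tier 3) + 0.21·0 + 0.23·1
Solving: h(Escalated) = 0.5058, h(Tier 3) = 0.5169.
Starting from Tier 3, the probability is 0.5169.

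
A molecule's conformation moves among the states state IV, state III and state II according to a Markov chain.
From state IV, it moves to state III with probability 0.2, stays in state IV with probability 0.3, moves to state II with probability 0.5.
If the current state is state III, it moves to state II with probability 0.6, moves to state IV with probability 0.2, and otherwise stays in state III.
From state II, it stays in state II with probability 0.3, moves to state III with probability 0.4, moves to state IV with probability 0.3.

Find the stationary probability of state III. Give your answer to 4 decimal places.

Let the stationary distribution be π with π = πP and π_1 + π_2 + π_3 = 1.
π_1 = 0.3·π_1 + 0.2·π_2 + 0.3·π_3
π_2 = 0.2·π_1 + 0.2·π_2 + 0.4·π_3
Solving with the normalization constraint gives π = (0.2712, 0.2881, 0.4407).
So the stationary probability of state III is 0.2881.

0.2881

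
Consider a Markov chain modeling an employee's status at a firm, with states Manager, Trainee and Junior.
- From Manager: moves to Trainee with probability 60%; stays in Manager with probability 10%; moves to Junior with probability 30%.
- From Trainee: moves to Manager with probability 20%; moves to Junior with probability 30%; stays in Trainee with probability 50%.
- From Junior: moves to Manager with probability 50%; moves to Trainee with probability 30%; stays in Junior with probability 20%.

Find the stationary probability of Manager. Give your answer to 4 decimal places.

Let the stationary distribution be π with π = πP and π_1 + π_2 + π_3 = 1.
π_1 = 0.1·π_1 + 0.2·π_2 + 0.5·π_3
π_2 = 0.6·π_1 + 0.5·π_2 + 0.3·π_3
Solving with the normalization constraint gives π = (0.2562, 0.4711, 0.2727).
So the stationary probability of Manager is 0.2562.

0.2562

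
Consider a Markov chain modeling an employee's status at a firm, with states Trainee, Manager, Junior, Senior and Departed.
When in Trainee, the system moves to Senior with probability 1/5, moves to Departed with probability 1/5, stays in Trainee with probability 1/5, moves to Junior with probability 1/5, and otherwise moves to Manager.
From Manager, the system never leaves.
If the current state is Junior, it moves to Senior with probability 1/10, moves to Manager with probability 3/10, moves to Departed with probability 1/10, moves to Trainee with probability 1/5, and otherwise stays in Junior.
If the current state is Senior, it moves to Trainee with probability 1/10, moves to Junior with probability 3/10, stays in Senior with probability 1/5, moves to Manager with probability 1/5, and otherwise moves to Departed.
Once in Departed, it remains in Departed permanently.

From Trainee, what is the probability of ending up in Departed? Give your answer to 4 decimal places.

0.4396

Let h(s) be the probability of absorption at Departed starting from transient state s. Then h(Departed) = 1 and h(Manager) = 0. By first-step analysis:
h(Trainee) = 0.2·h(Trainee) + 0.2·0 + 0.2·h(Junior) + 0.2·h(Senior) + 0.2·1
h(Junior) = 0.2·h(Trainee) + 0.3·0 + 0.3·h(Junior) + 0.1·h(Senior) + 0.1·1
h(Senior) = 0.1·h(Trainee) + 0.2·0 + 0.3·h(Junior) + 0.2·h(Senior) + 0.2·1
Solving: h(Trainee) = 0.4396, h(Junior) = 0.3297, h(Senior) = 0.4286.
Starting from Trainee, the probability is 0.4396.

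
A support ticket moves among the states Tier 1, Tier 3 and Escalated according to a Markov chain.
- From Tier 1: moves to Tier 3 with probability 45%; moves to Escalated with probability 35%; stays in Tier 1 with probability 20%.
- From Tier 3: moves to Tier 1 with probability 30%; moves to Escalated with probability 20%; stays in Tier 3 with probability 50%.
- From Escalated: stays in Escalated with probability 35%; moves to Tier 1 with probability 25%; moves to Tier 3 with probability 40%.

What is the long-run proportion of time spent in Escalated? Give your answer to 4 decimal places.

Let the stationary distribution be π with π = πP and π_1 + π_2 + π_3 = 1.
π_1 = 0.2·π_1 + 0.3·π_2 + 0.25·π_3
π_2 = 0.45·π_1 + 0.5·π_2 + 0.4·π_3
Solving with the normalization constraint gives π = (0.2599, 0.4589, 0.2812).
So the stationary probability of Escalated is 0.2812.

0.2812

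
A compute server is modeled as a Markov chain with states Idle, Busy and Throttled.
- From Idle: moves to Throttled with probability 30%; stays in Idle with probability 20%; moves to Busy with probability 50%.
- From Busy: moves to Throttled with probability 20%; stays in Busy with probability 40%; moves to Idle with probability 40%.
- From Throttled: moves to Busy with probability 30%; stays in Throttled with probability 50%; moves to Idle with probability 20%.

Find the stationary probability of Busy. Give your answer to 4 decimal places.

0.3953

Let the stationary distribution be π with π = πP and π_1 + π_2 + π_3 = 1.
π_1 = 0.2·π_1 + 0.4·π_2 + 0.2·π_3
π_2 = 0.5·π_1 + 0.4·π_2 + 0.3·π_3
Solving with the normalization constraint gives π = (0.2791, 0.3953, 0.3256).
So the stationary probability of Busy is 0.3953.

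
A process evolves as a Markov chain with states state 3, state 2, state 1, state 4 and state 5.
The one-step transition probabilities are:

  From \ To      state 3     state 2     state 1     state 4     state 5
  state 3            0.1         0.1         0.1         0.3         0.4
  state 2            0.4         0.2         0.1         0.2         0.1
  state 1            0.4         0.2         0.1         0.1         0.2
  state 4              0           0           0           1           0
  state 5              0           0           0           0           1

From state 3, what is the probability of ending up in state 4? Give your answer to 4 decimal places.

Let h(s) be the probability of absorption at state 4 starting from transient state s. Then h(state 4) = 1 and h(state 5) = 0. By first-step analysis:
h(state 3) = 0.1·h(state 3) + 0.1·h(state 2) + 0.1·h(state 1) + 0.3·1 + 0.4·0
h(state 2) = 0.4·h(state 3) + 0.2·h(state 2) + 0.1·h(state 1) + 0.2·1 + 0.1·0
h(state 1) = 0.4·h(state 3) + 0.2·h(state 2) + 0.1·h(state 1) + 0.1·1 + 0.2·0
Solving: h(state 3) = 0.4382, h(state 2) = 0.5218, h(state 1) = 0.4218.
Starting from state 3, the probability is 0.4382.

0.4382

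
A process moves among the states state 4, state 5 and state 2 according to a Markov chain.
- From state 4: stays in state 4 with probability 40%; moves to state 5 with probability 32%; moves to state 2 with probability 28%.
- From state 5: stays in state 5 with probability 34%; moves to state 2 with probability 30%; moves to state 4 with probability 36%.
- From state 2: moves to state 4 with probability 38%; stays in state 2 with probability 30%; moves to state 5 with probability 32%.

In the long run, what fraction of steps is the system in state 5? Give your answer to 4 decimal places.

Let the stationary distribution be π with π = πP and π_1 + π_2 + π_3 = 1.
π_1 = 0.4·π_1 + 0.36·π_2 + 0.38·π_3
π_2 = 0.32·π_1 + 0.34·π_2 + 0.32·π_3
Solving with the normalization constraint gives π = (0.3811, 0.3265, 0.2924).
So the stationary probability of state 5 is 0.3265.

0.3265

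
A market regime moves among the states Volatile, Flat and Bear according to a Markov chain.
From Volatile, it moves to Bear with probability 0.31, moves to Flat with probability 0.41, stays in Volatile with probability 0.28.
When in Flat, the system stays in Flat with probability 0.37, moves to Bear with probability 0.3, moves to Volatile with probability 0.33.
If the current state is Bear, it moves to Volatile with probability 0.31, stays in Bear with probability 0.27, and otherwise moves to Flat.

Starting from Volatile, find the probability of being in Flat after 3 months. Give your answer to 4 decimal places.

0.3971

Propagate the distribution vector 3 months from Volatile.
After 0 months: (1.0000, 0.0000, 0.0000)
After 1 month: (0.2800, 0.4100, 0.3100)
After 2 months: (0.3098, 0.3967, 0.2935)
After 3 months: (0.3086, 0.3971, 0.2943)
P(in Flat after 3 months) = 0.3971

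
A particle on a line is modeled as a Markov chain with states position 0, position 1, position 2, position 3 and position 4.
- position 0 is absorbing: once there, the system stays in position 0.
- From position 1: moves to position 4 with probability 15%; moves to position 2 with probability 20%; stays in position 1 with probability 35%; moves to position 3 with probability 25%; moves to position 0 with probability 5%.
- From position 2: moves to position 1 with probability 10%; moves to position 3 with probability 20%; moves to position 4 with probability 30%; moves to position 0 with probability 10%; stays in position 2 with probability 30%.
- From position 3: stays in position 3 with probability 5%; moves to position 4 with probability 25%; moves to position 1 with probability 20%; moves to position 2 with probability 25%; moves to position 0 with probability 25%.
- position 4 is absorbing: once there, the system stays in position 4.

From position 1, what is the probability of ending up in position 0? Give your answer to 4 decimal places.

0.3311

Let h(s) be the probability of absorption at position 0 starting from transient state s. Then h(position 0) = 1 and h(position 4) = 0. By first-step analysis:
h(position 1) = 0.05·1 + 0.35·h(position 1) + 0.2·h(position 2) + 0.25·h(position 3) + 0.15·0
h(position 2) = 0.1·1 + 0.1·h(position 1) + 0.3·h(position 2) + 0.2·h(position 3) + 0.3·0
h(position 3) = 0.25·1 + 0.2·h(position 1) + 0.25·h(position 2) + 0.05·h(position 3) + 0.25·0
Solving: h(position 1) = 0.3311, h(position 2) = 0.3084, h(position 3) = 0.4140.
Starting from position 1, the probability is 0.3311.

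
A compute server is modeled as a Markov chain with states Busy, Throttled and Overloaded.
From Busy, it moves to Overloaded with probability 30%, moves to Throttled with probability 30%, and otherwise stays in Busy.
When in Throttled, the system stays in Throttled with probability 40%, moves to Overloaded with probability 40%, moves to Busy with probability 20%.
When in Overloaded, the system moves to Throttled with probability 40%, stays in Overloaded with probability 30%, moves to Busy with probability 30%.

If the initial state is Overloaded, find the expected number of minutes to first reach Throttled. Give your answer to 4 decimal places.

2.7273

Let t(s) be the expected number of minutes to first reach Throttled from state s, with t(Throttled) = 0. Conditioning on the first minute:
t(Busy) = 1 + 0.4·t(Busy) + 0.3·t(Overloaded)
t(Overloaded) = 1 + 0.3·t(Busy) + 0.3·t(Overloaded)
Solving: t(Busy) = 3.0303, t(Overloaded) = 2.7273.
Expected minutes from Overloaded to Throttled: 2.7273.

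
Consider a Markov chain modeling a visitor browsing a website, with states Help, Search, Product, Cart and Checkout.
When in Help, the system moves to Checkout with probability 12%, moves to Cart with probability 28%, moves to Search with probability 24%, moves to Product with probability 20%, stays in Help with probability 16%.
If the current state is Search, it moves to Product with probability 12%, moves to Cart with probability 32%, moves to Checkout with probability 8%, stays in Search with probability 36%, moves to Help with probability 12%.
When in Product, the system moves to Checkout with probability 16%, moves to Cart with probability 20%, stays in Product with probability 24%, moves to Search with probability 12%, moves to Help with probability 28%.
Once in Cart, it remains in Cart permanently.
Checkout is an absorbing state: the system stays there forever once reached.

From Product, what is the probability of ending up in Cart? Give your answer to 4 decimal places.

Let h(s) be the probability of absorption at Cart starting from transient state s. Then h(Cart) = 1 and h(Checkout) = 0. By first-step analysis:
h(Help) = 0.16·h(Help) + 0.24·h(Search) + 0.2·h(Product) + 0.28·1 + 0.12·0
h(Search) = 0.12·h(Help) + 0.36·h(Search) + 0.12·h(Product) + 0.32·1 + 0.08·0
h(Product) = 0.28·h(Help) + 0.12·h(Search) + 0.24·h(Product) + 0.2·1 + 0.16·0
Solving: h(Help) = 0.7003, h(Search) = 0.7513, h(Product) = 0.6398.
Starting from Product, the probability is 0.6398.

0.6398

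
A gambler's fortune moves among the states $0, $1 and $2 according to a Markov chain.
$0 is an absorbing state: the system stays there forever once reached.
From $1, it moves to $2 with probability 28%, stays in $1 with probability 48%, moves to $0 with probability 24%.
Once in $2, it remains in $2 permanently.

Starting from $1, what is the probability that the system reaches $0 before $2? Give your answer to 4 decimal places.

0.4615

Let h(s) be the probability of absorption at $0 starting from transient state s. Then h($0) = 1 and h($2) = 0. By first-step analysis:
h($1) = 0.24·1 + 0.48·h($1) + 0.28·0
Solving: h($1) = 0.4615.
Starting from $1, the probability is 0.4615.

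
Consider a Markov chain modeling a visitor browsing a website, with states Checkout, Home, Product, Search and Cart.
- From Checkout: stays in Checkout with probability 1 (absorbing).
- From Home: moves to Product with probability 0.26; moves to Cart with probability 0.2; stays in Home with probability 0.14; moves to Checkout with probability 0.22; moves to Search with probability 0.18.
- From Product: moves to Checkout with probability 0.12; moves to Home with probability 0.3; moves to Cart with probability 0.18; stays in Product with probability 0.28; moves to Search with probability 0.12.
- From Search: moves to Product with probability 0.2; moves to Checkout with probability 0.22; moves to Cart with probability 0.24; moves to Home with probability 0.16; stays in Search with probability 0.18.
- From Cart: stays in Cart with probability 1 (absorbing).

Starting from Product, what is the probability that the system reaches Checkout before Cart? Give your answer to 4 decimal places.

Let h(s) be the probability of absorption at Checkout starting from transient state s. Then h(Checkout) = 1 and h(Cart) = 0. By first-step analysis:
h(Home) = 0.22·1 + 0.14·h(Home) + 0.26·h(Product) + 0.18·h(Search) + 0.2·0
h(Product) = 0.12·1 + 0.3·h(Home) + 0.28·h(Product) + 0.12·h(Search) + 0.18·0
h(Search) = 0.22·1 + 0.16·h(Home) + 0.2·h(Product) + 0.18·h(Search) + 0.24·0
Solving: h(Home) = 0.4912, h(Product) = 0.4503, h(Search) = 0.4740.
Starting from Product, the probability is 0.4503.

0.4503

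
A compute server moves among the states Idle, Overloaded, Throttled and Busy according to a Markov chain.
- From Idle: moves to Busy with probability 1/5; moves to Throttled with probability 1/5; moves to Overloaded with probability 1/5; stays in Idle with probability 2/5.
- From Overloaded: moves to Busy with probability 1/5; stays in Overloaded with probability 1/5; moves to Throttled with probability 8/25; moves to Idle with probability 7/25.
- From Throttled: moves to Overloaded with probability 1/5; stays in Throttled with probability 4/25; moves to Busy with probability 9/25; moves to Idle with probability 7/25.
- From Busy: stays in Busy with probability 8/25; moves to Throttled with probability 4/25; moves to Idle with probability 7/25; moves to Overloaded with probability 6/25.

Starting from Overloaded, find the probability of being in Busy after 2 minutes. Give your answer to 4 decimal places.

0.2752

Propagate the distribution vector 2 minutes from Overloaded.
After 0 minutes: (0.0000, 1.0000, 0.0000, 0.0000)
After 1 minute: (0.2800, 0.2000, 0.3200, 0.2000)
After 2 minutes: (0.3136, 0.2080, 0.2032, 0.2752)
P(in Busy after 2 minutes) = 0.2752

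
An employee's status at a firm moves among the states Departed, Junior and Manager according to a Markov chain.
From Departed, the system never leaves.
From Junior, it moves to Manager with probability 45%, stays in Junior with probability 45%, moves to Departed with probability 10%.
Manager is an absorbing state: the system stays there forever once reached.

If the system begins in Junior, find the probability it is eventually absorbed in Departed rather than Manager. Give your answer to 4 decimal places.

0.1818

Let h(s) be the probability of absorption at Departed starting from transient state s. Then h(Departed) = 1 and h(Manager) = 0. By first-step analysis:
h(Junior) = 0.1·1 + 0.45·h(Junior) + 0.45·0
Solving: h(Junior) = 0.1818.
Starting from Junior, the probability is 0.1818.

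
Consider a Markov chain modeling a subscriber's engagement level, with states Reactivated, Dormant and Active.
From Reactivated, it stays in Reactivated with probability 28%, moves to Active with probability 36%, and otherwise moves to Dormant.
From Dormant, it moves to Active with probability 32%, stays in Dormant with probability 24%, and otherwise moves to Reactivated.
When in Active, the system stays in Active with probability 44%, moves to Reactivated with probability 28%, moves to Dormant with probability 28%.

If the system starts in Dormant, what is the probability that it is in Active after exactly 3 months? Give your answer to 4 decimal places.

Propagate the distribution vector 3 months from Dormant.
After 0 months: (0.0000, 1.0000, 0.0000)
After 1 month: (0.4400, 0.2400, 0.3200)
After 2 months: (0.3184, 0.3056, 0.3760)
After 3 months: (0.3289, 0.2932, 0.3779)
P(in Active after 3 months) = 0.3779

0.3779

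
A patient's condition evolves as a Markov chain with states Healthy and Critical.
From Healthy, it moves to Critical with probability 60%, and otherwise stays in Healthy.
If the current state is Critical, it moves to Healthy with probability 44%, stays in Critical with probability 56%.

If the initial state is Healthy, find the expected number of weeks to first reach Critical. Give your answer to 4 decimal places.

Let t(s) be the expected number of weeks to first reach Critical from state s, with t(Critical) = 0. Conditioning on the first week:
t(Healthy) = 1 + 0.4·t(Healthy)
Solving: t(Healthy) = 1.6667.
Expected weeks from Healthy to Critical: 1.6667.

1.6667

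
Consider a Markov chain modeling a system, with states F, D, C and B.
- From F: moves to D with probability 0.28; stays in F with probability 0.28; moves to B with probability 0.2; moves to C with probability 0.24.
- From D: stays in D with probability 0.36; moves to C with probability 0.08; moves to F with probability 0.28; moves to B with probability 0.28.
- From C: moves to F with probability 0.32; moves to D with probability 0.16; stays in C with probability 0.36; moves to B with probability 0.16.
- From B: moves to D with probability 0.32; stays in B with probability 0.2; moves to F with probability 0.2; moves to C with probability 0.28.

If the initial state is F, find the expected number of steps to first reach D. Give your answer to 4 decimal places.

3.9402

Let t(s) be the expected number of steps to first reach D from state s, with t(D) = 0. Conditioning on the first step:
t(F) = 1 + 0.28·t(F) + 0.24·t(C) + 0.2·t(B)
t(C) = 1 + 0.32·t(F) + 0.36·t(C) + 0.16·t(B)
t(B) = 1 + 0.2·t(F) + 0.28·t(C) + 0.2·t(B)
Solving: t(F) = 3.9402, t(C) = 4.4837, t(B) = 3.8043.
Expected steps from F to D: 3.9402.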